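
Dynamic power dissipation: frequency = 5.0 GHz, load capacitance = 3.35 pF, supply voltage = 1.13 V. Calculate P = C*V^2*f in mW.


Step 1: V^2 = 1.13^2 = 1.2769 V^2
Step 2: P = C*V^2*f = 3.35e-12 F * 1.2769 * 5.0e9 Hz
Step 3: P = 2.1388075e-02 W
Step 4: P = 21.388 mW

21.388


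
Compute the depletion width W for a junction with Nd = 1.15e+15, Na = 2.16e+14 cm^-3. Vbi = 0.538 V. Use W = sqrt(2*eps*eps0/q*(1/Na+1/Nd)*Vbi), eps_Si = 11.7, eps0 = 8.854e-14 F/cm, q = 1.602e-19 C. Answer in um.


Step 1: 1/Na + 1/Nd = 1/2.16e+14 + 1/1.15e+15 = 5.49919e-15
Step 2: 2*eps*eps0/q = 2*11.7*8.854e-14/1.602e-19 = 1.293281e+07
Step 3: W^2 = 1.293281e+07 * 5.49919e-15 * 0.538 = 3.82625e-08
Step 4: W = sqrt(3.82625e-08) = 1.956e-04 cm = 1.956 um

1.956


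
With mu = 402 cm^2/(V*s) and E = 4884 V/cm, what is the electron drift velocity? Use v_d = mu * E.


Step 1: v_d = mu * E
Step 2: v_d = 402 * 4884 = 1963368
Step 3: v_d = 1.96e+06 cm/s

1.96e+06


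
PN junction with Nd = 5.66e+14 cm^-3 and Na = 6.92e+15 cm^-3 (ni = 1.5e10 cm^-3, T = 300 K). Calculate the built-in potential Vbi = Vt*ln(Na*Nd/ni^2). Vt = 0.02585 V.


Step 1: Compute Na*Nd/ni^2 = 6.92e+15 * 5.66e+14 / (1.5e10)^2 = 1.7408e+10
Step 2: ln(1.7408e+10) = 23.5802
Step 3: Vbi = 0.02585 * 23.5802 = 0.61 V

0.61


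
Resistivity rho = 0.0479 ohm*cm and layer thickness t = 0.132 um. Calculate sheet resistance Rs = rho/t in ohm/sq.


Step 1: Convert thickness to cm: t = 0.132 um = 1.3200e-05 cm
Step 2: Rs = rho / t = 0.0479 / 1.3200e-05
Step 3: Rs = 3628.8 ohm/sq

3628.8


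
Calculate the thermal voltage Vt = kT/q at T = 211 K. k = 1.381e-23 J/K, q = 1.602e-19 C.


Step 1: kT = 1.381e-23 * 211 = 2.91391e-21 J
Step 2: Vt = kT/q = 2.91391e-21 / 1.602e-19
Step 3: Vt = 0.01819 V

0.01819


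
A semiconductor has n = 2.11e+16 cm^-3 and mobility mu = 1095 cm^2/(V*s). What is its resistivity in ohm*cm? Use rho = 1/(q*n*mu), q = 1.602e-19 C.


Step 1: sigma = q * n * mu = 1.602e-19 * 2.11e+16 * 1095 = 3.70134e+00 S/cm
Step 2: rho = 1 / sigma = 1 / 3.70134e+00 = 0.2702 ohm*cm

0.2702


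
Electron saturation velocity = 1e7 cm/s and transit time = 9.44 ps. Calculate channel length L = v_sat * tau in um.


Step 1: tau in seconds = 9.44 ps * 1e-12 = 9.4400e-12 s
Step 2: L = v_sat * tau = 1e7 * 9.4400e-12 = 9.4400e-05 cm
Step 3: L in um = 9.4400e-05 * 1e4 = 0.944 um

0.944


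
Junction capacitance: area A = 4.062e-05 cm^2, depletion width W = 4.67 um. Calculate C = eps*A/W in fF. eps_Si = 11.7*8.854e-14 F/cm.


Step 1: eps_Si = 11.7 * 8.854e-14 = 1.035918e-12 F/cm
Step 2: W in cm = 4.67 * 1e-4 = 4.67e-04 cm
Step 3: C = 1.035918e-12 * 4.062e-05 / 4.67e-04 = 9.010490e-14 F
Step 4: C = 90.1 fF

90.1


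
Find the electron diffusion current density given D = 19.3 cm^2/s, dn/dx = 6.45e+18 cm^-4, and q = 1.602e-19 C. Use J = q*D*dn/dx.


Step 1: J = q * D * (dn/dx)
Step 2: J = 1.602e-19 * 19.3 * 6.45e+18
Step 3: J = 1.99e+01 A/cm^2

1.99e+01


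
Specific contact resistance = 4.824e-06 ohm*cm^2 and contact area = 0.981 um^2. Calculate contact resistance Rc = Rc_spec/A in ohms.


Step 1: Convert area to cm^2: 0.981 um^2 = 9.8100e-09 cm^2
Step 2: Rc = Rc_spec / A = 4.824e-06 / 9.8100e-09
Step 3: Rc = 4.92e+02 ohms

4.92e+02


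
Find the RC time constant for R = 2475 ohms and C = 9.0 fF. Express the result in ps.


Step 1: tau = R * C
Step 2: tau = 2475 * 9.0 fF = 2475 * 9.0e-15 F
Step 3: tau = 2.2275e-11 s = 22.275 ps

22.275


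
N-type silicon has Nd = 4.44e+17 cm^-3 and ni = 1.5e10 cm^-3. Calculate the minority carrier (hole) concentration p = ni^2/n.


Step 1: Since Nd >> ni, n ≈ Nd = 4.44e+17 cm^-3
Step 2: p = ni^2 / n = (1.5e10)^2 / 4.44e+17
Step 3: p = 2.25e20 / 4.44e+17 = 5.07e+02 cm^-3

5.07e+02


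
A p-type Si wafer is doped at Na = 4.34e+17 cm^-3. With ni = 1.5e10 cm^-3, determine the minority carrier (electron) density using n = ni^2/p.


Step 1: Majority hole concentration p ≈ Na = 4.34e+17 cm^-3
Step 2: n = ni^2 / Na = (1.5e10)^2 / 4.34e+17
Step 3: n = 5.18e+02 cm^-3

5.18e+02


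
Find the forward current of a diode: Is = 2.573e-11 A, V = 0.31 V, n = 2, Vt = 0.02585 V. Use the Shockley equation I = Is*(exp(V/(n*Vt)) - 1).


Step 1: V/(n*Vt) = 0.31/(2*0.02585) = 5.9961
Step 2: exp(5.9961) = 4.0186e+02
Step 3: I = 2.573e-11 * (4.0186e+02 - 1) = 1.03e-08 A

1.03e-08


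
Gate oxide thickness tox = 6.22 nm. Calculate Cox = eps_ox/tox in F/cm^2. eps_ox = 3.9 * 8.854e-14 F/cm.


Step 1: eps_ox = 3.9 * 8.854e-14 = 3.45306e-13 F/cm
Step 2: tox in cm = 6.22 nm * 1e-7 = 6.2200e-07 cm
Step 3: Cox = 3.45306e-13 / 6.2200e-07 = 5.55e-07 F/cm^2

5.55e-07


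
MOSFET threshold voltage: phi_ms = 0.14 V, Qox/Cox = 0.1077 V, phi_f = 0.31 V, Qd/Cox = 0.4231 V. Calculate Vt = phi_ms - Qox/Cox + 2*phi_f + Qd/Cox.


Step 1: Vt = phi_ms - Qox/Cox + 2*phi_f + Qd/Cox
Step 2: Vt = 0.14 - 0.1077 + 2*0.31 + 0.4231
Step 3: Vt = 0.14 - 0.1077 + 0.62 + 0.4231
Step 4: Vt = 1.0754 V

1.0754


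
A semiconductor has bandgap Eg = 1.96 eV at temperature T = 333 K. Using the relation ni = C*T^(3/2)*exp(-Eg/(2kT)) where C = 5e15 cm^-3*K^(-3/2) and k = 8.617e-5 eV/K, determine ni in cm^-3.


Step 1: Compute kT = 8.617e-5 * 333 = 0.02869461 eV
Step 2: Exponent = -Eg/(2kT) = -1.96/(2*0.02869461) = -34.15276
Step 3: T^(3/2) = 333^1.5 = 6076.68
Step 4: ni = 5e15 * 6076.68 * exp(-34.15276) = 4.47e+04 cm^-3

4.47e+04


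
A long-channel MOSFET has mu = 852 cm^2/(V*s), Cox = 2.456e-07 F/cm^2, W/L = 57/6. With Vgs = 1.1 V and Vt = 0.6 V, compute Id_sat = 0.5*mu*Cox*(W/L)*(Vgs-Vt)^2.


Step 1: Overdrive voltage Vov = Vgs - Vt = 1.1 - 0.6 = 0.5 V
Step 2: W/L = 57/6 = 9.5
Step 3: Id = 0.5 * 852 * 2.456e-07 * 9.5 * 0.5^2
Step 4: Id = 2.48e-04 A

2.48e-04


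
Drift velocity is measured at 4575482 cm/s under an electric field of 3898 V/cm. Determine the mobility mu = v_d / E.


Step 1: mu = v_d / E
Step 2: mu = 4575482 / 3898
Step 3: mu = 1173.8 cm^2/(V*s)

1173.8


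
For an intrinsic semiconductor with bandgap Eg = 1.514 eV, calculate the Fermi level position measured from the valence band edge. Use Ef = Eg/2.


Step 1: For an intrinsic semiconductor, the Fermi level sits at midgap.
Step 2: Ef = Eg / 2 = 1.514 / 2 = 0.757 eV

0.757


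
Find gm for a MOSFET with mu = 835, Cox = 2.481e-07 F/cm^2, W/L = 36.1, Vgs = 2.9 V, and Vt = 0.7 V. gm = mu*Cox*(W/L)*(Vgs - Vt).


Step 1: Vov = Vgs - Vt = 2.9 - 0.7 = 2.2 V
Step 2: gm = mu * Cox * (W/L) * Vov
Step 3: gm = 835 * 2.481e-07 * 36.1 * 2.2 = 1.65e-02 S

1.65e-02


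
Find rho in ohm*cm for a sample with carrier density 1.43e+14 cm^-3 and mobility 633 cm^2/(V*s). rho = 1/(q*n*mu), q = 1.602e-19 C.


Step 1: sigma = q * n * mu = 1.602e-19 * 1.43e+14 * 633 = 1.45011e-02 S/cm
Step 2: rho = 1 / sigma = 1 / 1.45011e-02 = 68.96 ohm*cm

68.96


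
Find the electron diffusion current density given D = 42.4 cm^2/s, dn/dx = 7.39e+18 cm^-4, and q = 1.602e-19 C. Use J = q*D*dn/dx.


Step 1: J = q * D * (dn/dx)
Step 2: J = 1.602e-19 * 42.4 * 7.39e+18
Step 3: J = 5.02e+01 A/cm^2

5.02e+01


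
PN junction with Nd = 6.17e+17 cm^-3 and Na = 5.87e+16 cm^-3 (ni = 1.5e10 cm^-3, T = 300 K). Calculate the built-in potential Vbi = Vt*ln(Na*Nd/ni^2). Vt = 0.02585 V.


Step 1: Compute Na*Nd/ni^2 = 5.87e+16 * 6.17e+17 / (1.5e10)^2 = 1.6097e+14
Step 2: ln(1.6097e+14) = 32.7122
Step 3: Vbi = 0.02585 * 32.7122 = 0.846 V

0.846


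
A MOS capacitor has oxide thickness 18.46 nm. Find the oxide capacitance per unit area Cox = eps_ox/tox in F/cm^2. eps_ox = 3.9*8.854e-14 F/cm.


Step 1: eps_ox = 3.9 * 8.854e-14 = 3.45306e-13 F/cm
Step 2: tox in cm = 18.46 nm * 1e-7 = 1.8460e-06 cm
Step 3: Cox = 3.45306e-13 / 1.8460e-06 = 1.87e-07 F/cm^2

1.87e-07


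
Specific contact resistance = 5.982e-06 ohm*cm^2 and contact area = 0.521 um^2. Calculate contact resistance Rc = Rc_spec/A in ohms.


Step 1: Convert area to cm^2: 0.521 um^2 = 5.2100e-09 cm^2
Step 2: Rc = Rc_spec / A = 5.982e-06 / 5.2100e-09
Step 3: Rc = 1.15e+03 ohms

1.15e+03


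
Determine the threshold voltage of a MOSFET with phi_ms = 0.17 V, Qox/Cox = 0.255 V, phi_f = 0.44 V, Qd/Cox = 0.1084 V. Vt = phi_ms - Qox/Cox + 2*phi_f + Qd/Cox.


Step 1: Vt = phi_ms - Qox/Cox + 2*phi_f + Qd/Cox
Step 2: Vt = 0.17 - 0.255 + 2*0.44 + 0.1084
Step 3: Vt = 0.17 - 0.255 + 0.88 + 0.1084
Step 4: Vt = 0.9034 V

0.9034


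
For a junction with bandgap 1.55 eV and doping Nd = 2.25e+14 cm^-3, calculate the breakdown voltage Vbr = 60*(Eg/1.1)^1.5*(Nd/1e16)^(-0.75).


Step 1: Eg/1.1 = 1.55/1.1 = 1.409091
Step 2: (Eg/1.1)^1.5 = 1.409091^1.5 = 1.672663
Step 3: (Nd/1e16)^(-0.75) = (0.0225)^(-0.75) = 17.213259
Step 4: Vbr = 60 * 1.672663 * 17.213259 = 1727.5 V

1727.5


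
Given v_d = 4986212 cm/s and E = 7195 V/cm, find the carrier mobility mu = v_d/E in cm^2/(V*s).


Step 1: mu = v_d / E
Step 2: mu = 4986212 / 7195
Step 3: mu = 693.01 cm^2/(V*s)

693.01


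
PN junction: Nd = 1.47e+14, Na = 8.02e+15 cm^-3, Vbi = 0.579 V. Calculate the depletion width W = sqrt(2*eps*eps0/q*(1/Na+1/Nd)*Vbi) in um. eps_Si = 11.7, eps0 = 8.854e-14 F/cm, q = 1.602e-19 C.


Step 1: 1/Na + 1/Nd = 1/8.02e+15 + 1/1.47e+14 = 6.92741e-15
Step 2: 2*eps*eps0/q = 2*11.7*8.854e-14/1.602e-19 = 1.293281e+07
Step 3: W^2 = 1.293281e+07 * 6.92741e-15 * 0.579 = 5.18731e-08
Step 4: W = sqrt(5.18731e-08) = 2.278e-04 cm = 2.278 um

2.278


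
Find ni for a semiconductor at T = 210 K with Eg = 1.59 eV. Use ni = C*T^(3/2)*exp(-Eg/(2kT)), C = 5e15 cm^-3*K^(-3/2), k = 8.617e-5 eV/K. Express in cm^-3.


Step 1: Compute kT = 8.617e-5 * 210 = 0.0180957 eV
Step 2: Exponent = -Eg/(2kT) = -1.59/(2*0.0180957) = -43.93309
Step 3: T^(3/2) = 210^1.5 = 3043.19
Step 4: ni = 5e15 * 3043.19 * exp(-43.93309) = 1.27e+00 cm^-3

1.27e+00


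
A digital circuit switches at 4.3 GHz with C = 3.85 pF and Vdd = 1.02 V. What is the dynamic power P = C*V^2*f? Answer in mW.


Step 1: V^2 = 1.02^2 = 1.0404 V^2
Step 2: P = C*V^2*f = 3.85e-12 F * 1.0404 * 4.3e9 Hz
Step 3: P = 1.7223822e-02 W
Step 4: P = 17.224 mW

17.224


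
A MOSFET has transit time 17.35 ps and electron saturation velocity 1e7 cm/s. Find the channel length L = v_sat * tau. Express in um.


Step 1: tau in seconds = 17.35 ps * 1e-12 = 1.7350e-11 s
Step 2: L = v_sat * tau = 1e7 * 1.7350e-11 = 1.7350e-04 cm
Step 3: L in um = 1.7350e-04 * 1e4 = 1.735 um

1.735


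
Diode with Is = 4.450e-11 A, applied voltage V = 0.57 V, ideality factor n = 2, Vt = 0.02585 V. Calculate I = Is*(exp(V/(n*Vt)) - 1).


Step 1: V/(n*Vt) = 0.57/(2*0.02585) = 11.0251
Step 2: exp(11.0251) = 6.1396e+04
Step 3: I = 4.450e-11 * (6.1396e+04 - 1) = 2.73e-06 A

2.73e-06


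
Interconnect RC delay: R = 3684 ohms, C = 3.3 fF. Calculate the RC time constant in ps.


Step 1: tau = R * C
Step 2: tau = 3684 * 3.3 fF = 3684 * 3.3e-15 F
Step 3: tau = 1.21572e-11 s = 12.1572 ps

12.1572


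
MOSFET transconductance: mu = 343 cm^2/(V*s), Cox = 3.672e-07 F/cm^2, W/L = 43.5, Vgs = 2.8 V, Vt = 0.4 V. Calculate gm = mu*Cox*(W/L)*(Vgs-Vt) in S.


Step 1: Vov = Vgs - Vt = 2.8 - 0.4 = 2.4 V
Step 2: gm = mu * Cox * (W/L) * Vov
Step 3: gm = 343 * 3.672e-07 * 43.5 * 2.4 = 1.31e-02 S

1.31e-02


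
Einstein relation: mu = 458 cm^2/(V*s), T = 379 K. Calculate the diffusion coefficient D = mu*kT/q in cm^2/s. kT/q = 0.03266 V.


Step 1: D = mu * (kT/q)
Step 2: D = 458 * 0.03266
Step 3: D = 14.96 cm^2/s

14.96


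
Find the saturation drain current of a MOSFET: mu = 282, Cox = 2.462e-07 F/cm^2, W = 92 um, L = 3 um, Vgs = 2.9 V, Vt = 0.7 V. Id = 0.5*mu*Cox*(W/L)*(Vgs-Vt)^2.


Step 1: Overdrive voltage Vov = Vgs - Vt = 2.9 - 0.7 = 2.2 V
Step 2: W/L = 92/3 = 30.6667
Step 3: Id = 0.5 * 282 * 2.462e-07 * 30.6667 * 2.2^2
Step 4: Id = 5.15e-03 A

5.15e-03


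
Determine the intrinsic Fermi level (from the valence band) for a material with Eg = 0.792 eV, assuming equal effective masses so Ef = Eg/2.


Step 1: For an intrinsic semiconductor, the Fermi level sits at midgap.
Step 2: Ef = Eg / 2 = 0.792 / 2 = 0.396 eV

0.396


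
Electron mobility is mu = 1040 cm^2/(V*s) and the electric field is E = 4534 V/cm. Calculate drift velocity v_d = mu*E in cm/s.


Step 1: v_d = mu * E
Step 2: v_d = 1040 * 4534 = 4715360
Step 3: v_d = 4.72e+06 cm/s

4.72e+06


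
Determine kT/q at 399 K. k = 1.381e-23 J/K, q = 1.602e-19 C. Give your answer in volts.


Step 1: kT = 1.381e-23 * 399 = 5.51019e-21 J
Step 2: Vt = kT/q = 5.51019e-21 / 1.602e-19
Step 3: Vt = 0.0344 V

0.0344


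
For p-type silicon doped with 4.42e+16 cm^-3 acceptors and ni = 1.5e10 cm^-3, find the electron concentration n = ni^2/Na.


Step 1: Majority hole concentration p ≈ Na = 4.42e+16 cm^-3
Step 2: n = ni^2 / Na = (1.5e10)^2 / 4.42e+16
Step 3: n = 5.09e+03 cm^-3

5.09e+03


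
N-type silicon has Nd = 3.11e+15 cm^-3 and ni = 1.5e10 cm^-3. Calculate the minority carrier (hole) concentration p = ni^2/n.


Step 1: Since Nd >> ni, n ≈ Nd = 3.11e+15 cm^-3
Step 2: p = ni^2 / n = (1.5e10)^2 / 3.11e+15
Step 3: p = 2.25e20 / 3.11e+15 = 7.23e+04 cm^-3

7.23e+04


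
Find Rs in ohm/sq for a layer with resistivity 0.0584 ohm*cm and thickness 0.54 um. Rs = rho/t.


Step 1: Convert thickness to cm: t = 0.54 um = 5.4000e-05 cm
Step 2: Rs = rho / t = 0.0584 / 5.4000e-05
Step 3: Rs = 1081.5 ohm/sq

1081.5


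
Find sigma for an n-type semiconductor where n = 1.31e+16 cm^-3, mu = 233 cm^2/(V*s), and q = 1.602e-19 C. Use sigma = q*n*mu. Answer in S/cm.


Step 1: sigma = q * n * mu
Step 2: sigma = 1.602e-19 * 1.31e+16 * 233
Step 3: sigma = 4.890e-01 S/cm

4.890e-01


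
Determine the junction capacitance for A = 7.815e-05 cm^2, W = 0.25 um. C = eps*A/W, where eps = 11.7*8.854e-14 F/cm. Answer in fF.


Step 1: eps_Si = 11.7 * 8.854e-14 = 1.035918e-12 F/cm
Step 2: W in cm = 0.25 * 1e-4 = 2.50e-05 cm
Step 3: C = 1.035918e-12 * 7.815e-05 / 2.50e-05 = 3.238280e-12 F
Step 4: C = 3238.28 fF

3238.28


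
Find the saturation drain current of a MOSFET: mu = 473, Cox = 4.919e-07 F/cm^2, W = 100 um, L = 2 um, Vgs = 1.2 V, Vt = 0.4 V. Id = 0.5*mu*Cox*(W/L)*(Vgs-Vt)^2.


Step 1: Overdrive voltage Vov = Vgs - Vt = 1.2 - 0.4 = 0.8 V
Step 2: W/L = 100/2 = 50
Step 3: Id = 0.5 * 473 * 4.919e-07 * 50 * 0.8^2
Step 4: Id = 3.72e-03 A

3.72e-03


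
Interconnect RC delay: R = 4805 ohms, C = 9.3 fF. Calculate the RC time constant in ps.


Step 1: tau = R * C
Step 2: tau = 4805 * 9.3 fF = 4805 * 9.3e-15 F
Step 3: tau = 4.46865e-11 s = 44.6865 ps

44.6865


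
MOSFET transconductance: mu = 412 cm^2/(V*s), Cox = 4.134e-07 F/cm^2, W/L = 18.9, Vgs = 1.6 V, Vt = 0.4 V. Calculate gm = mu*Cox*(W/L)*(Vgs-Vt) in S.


Step 1: Vov = Vgs - Vt = 1.6 - 0.4 = 1.2 V
Step 2: gm = mu * Cox * (W/L) * Vov
Step 3: gm = 412 * 4.134e-07 * 18.9 * 1.2 = 3.86e-03 S

3.86e-03


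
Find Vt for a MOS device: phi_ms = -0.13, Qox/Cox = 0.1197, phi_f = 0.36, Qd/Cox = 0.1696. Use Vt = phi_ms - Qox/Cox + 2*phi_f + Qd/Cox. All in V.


Step 1: Vt = phi_ms - Qox/Cox + 2*phi_f + Qd/Cox
Step 2: Vt = -0.13 - 0.1197 + 2*0.36 + 0.1696
Step 3: Vt = -0.13 - 0.1197 + 0.72 + 0.1696
Step 4: Vt = 0.6399 V

0.6399


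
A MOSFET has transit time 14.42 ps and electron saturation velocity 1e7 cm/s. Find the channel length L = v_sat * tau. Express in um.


Step 1: tau in seconds = 14.42 ps * 1e-12 = 1.4420e-11 s
Step 2: L = v_sat * tau = 1e7 * 1.4420e-11 = 1.4420e-04 cm
Step 3: L in um = 1.4420e-04 * 1e4 = 1.442 um

1.442


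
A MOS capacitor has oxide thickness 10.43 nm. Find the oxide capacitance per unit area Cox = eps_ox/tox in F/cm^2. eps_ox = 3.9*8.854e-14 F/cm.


Step 1: eps_ox = 3.9 * 8.854e-14 = 3.45306e-13 F/cm
Step 2: tox in cm = 10.43 nm * 1e-7 = 1.0430e-06 cm
Step 3: Cox = 3.45306e-13 / 1.0430e-06 = 3.31e-07 F/cm^2

3.31e-07


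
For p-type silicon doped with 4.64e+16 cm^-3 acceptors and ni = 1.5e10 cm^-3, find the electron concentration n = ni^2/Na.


Step 1: Majority hole concentration p ≈ Na = 4.64e+16 cm^-3
Step 2: n = ni^2 / Na = (1.5e10)^2 / 4.64e+16
Step 3: n = 4.85e+03 cm^-3

4.85e+03


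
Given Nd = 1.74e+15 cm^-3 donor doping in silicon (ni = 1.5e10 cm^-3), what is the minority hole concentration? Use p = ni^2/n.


Step 1: Since Nd >> ni, n ≈ Nd = 1.74e+15 cm^-3
Step 2: p = ni^2 / n = (1.5e10)^2 / 1.74e+15
Step 3: p = 2.25e20 / 1.74e+15 = 1.29e+05 cm^-3

1.29e+05


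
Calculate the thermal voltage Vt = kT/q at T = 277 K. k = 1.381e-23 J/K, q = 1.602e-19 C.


Step 1: kT = 1.381e-23 * 277 = 3.82537e-21 J
Step 2: Vt = kT/q = 3.82537e-21 / 1.602e-19
Step 3: Vt = 0.02388 V

0.02388


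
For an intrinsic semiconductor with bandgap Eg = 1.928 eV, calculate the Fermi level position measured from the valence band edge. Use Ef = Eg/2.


Step 1: For an intrinsic semiconductor, the Fermi level sits at midgap.
Step 2: Ef = Eg / 2 = 1.928 / 2 = 0.964 eV

0.964


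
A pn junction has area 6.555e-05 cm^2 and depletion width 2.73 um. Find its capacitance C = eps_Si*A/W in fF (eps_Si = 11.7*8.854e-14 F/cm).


Step 1: eps_Si = 11.7 * 8.854e-14 = 1.035918e-12 F/cm
Step 2: W in cm = 2.73 * 1e-4 = 2.73e-04 cm
Step 3: C = 1.035918e-12 * 6.555e-05 / 2.73e-04 = 2.487342e-13 F
Step 4: C = 248.73 fF

248.73


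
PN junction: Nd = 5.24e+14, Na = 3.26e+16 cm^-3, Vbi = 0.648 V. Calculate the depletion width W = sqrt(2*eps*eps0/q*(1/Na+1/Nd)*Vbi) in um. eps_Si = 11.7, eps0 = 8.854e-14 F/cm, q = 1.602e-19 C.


Step 1: 1/Na + 1/Nd = 1/3.26e+16 + 1/5.24e+14 = 1.93907e-15
Step 2: 2*eps*eps0/q = 2*11.7*8.854e-14/1.602e-19 = 1.293281e+07
Step 3: W^2 = 1.293281e+07 * 1.93907e-15 * 0.648 = 1.62503e-08
Step 4: W = sqrt(1.62503e-08) = 1.275e-04 cm = 1.275 um

1.275


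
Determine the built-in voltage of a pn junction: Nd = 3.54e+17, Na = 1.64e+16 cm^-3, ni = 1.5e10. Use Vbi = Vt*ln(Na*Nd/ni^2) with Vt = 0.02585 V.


Step 1: Compute Na*Nd/ni^2 = 1.64e+16 * 3.54e+17 / (1.5e10)^2 = 2.5803e+13
Step 2: ln(2.5803e+13) = 30.8815
Step 3: Vbi = 0.02585 * 30.8815 = 0.798 V

0.798


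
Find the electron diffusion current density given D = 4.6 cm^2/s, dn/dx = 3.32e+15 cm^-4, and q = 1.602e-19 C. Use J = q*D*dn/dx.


Step 1: J = q * D * (dn/dx)
Step 2: J = 1.602e-19 * 4.6 * 3.32e+15
Step 3: J = 2.45e-03 A/cm^2

2.45e-03


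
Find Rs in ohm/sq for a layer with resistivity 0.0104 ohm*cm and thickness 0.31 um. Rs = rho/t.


Step 1: Convert thickness to cm: t = 0.31 um = 3.1000e-05 cm
Step 2: Rs = rho / t = 0.0104 / 3.1000e-05
Step 3: Rs = 335.5 ohm/sq

335.5


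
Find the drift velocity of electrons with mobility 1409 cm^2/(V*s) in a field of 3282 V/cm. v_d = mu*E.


Step 1: v_d = mu * E
Step 2: v_d = 1409 * 3282 = 4624338
Step 3: v_d = 4.62e+06 cm/s

4.62e+06


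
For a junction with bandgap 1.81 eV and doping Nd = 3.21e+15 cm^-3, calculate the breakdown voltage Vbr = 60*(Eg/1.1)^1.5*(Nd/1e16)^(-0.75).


Step 1: Eg/1.1 = 1.81/1.1 = 1.645455
Step 2: (Eg/1.1)^1.5 = 1.645455^1.5 = 2.110712
Step 3: (Nd/1e16)^(-0.75) = (0.321)^(-0.75) = 2.344883
Step 4: Vbr = 60 * 2.110712 * 2.344883 = 297.0 V

297.0


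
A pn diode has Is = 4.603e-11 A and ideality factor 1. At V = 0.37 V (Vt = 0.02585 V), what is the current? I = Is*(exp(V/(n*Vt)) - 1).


Step 1: V/(n*Vt) = 0.37/(1*0.02585) = 14.3133
Step 2: exp(14.3133) = 1.6451e+06
Step 3: I = 4.603e-11 * (1.6451e+06 - 1) = 7.57e-05 A

7.57e-05


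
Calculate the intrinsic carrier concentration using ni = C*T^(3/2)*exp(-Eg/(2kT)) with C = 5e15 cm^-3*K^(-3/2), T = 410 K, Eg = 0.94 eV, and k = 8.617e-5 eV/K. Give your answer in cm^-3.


Step 1: Compute kT = 8.617e-5 * 410 = 0.0353297 eV
Step 2: Exponent = -Eg/(2kT) = -0.94/(2*0.0353297) = -13.30325
Step 3: T^(3/2) = 410^1.5 = 8301.87
Step 4: ni = 5e15 * 8301.87 * exp(-13.30325) = 6.93e+13 cm^-3

6.93e+13


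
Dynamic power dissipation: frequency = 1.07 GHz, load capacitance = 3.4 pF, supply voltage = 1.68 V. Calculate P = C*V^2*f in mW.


Step 1: V^2 = 1.68^2 = 2.8224 V^2
Step 2: P = C*V^2*f = 3.4e-12 F * 2.8224 * 1.07e9 Hz
Step 3: P = 1.02678912e-02 W
Step 4: P = 10.268 mW

10.268


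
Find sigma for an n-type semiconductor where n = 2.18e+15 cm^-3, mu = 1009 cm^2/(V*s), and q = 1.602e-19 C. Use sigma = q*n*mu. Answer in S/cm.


Step 1: sigma = q * n * mu
Step 2: sigma = 1.602e-19 * 2.18e+15 * 1009
Step 3: sigma = 3.524e-01 S/cm

3.524e-01


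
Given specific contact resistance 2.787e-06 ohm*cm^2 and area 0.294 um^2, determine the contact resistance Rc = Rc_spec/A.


Step 1: Convert area to cm^2: 0.294 um^2 = 2.9400e-09 cm^2
Step 2: Rc = Rc_spec / A = 2.787e-06 / 2.9400e-09
Step 3: Rc = 9.48e+02 ohms

9.48e+02


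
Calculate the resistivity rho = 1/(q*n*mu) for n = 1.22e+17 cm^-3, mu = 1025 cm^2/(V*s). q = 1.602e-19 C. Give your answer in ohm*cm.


Step 1: sigma = q * n * mu = 1.602e-19 * 1.22e+17 * 1025 = 2.00330e+01 S/cm
Step 2: rho = 1 / sigma = 1 / 2.00330e+01 = 0.04992 ohm*cm

0.04992


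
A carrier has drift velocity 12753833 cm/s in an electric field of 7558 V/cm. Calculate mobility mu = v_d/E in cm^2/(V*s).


Step 1: mu = v_d / E
Step 2: mu = 12753833 / 7558
Step 3: mu = 1687.46 cm^2/(V*s)

1687.46


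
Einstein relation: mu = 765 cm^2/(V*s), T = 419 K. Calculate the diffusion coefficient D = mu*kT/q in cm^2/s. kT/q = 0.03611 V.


Step 1: D = mu * (kT/q)
Step 2: D = 765 * 0.03611
Step 3: D = 27.62 cm^2/s

27.62


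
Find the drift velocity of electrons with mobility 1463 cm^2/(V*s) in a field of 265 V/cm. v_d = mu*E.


Step 1: v_d = mu * E
Step 2: v_d = 1463 * 265 = 387695
Step 3: v_d = 3.88e+05 cm/s

3.88e+05


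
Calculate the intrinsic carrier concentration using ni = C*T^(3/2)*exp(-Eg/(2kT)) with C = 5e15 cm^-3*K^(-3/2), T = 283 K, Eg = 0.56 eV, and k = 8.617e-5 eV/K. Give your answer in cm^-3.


Step 1: Compute kT = 8.617e-5 * 283 = 0.02438611 eV
Step 2: Exponent = -Eg/(2kT) = -0.56/(2*0.02438611) = -11.48195
Step 3: T^(3/2) = 283^1.5 = 4760.80
Step 4: ni = 5e15 * 4760.80 * exp(-11.48195) = 2.46e+14 cm^-3

2.46e+14


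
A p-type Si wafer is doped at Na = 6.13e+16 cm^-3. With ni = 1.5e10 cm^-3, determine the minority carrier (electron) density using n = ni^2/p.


Step 1: Majority hole concentration p ≈ Na = 6.13e+16 cm^-3
Step 2: n = ni^2 / Na = (1.5e10)^2 / 6.13e+16
Step 3: n = 3.67e+03 cm^-3

3.67e+03


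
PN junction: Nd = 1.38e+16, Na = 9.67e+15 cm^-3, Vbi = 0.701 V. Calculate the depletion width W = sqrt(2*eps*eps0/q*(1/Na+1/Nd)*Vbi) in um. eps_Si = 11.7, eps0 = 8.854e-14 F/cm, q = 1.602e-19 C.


Step 1: 1/Na + 1/Nd = 1/9.67e+15 + 1/1.38e+16 = 1.75876e-16
Step 2: 2*eps*eps0/q = 2*11.7*8.854e-14/1.602e-19 = 1.293281e+07
Step 3: W^2 = 1.293281e+07 * 1.75876e-16 * 0.701 = 1.59447e-09
Step 4: W = sqrt(1.59447e-09) = 3.993e-05 cm = 0.3993 um

0.3993


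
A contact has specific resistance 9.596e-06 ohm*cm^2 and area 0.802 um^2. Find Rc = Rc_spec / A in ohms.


Step 1: Convert area to cm^2: 0.802 um^2 = 8.0200e-09 cm^2
Step 2: Rc = Rc_spec / A = 9.596e-06 / 8.0200e-09
Step 3: Rc = 1.20e+03 ohms

1.20e+03


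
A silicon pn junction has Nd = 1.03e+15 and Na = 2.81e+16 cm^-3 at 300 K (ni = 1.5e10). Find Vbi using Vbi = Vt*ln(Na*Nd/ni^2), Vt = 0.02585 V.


Step 1: Compute Na*Nd/ni^2 = 2.81e+16 * 1.03e+15 / (1.5e10)^2 = 1.2864e+11
Step 2: ln(1.2864e+11) = 25.5803
Step 3: Vbi = 0.02585 * 25.5803 = 0.661 V

0.661


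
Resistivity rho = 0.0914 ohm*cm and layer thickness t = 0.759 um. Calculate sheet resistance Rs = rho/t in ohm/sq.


Step 1: Convert thickness to cm: t = 0.759 um = 7.5900e-05 cm
Step 2: Rs = rho / t = 0.0914 / 7.5900e-05
Step 3: Rs = 1204.2 ohm/sq

1204.2


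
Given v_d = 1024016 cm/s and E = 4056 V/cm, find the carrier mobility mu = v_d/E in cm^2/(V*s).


Step 1: mu = v_d / E
Step 2: mu = 1024016 / 4056
Step 3: mu = 252.47 cm^2/(V*s)

252.47


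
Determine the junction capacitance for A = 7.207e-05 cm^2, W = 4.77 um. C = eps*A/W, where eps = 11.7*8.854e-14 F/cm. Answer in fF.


Step 1: eps_Si = 11.7 * 8.854e-14 = 1.035918e-12 F/cm
Step 2: W in cm = 4.77 * 1e-4 = 4.77e-04 cm
Step 3: C = 1.035918e-12 * 7.207e-05 / 4.77e-04 = 1.565170e-13 F
Step 4: C = 156.52 fF

156.52


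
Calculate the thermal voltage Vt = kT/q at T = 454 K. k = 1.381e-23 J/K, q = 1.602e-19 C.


Step 1: kT = 1.381e-23 * 454 = 6.26974e-21 J
Step 2: Vt = kT/q = 6.26974e-21 / 1.602e-19
Step 3: Vt = 0.03914 V

0.03914


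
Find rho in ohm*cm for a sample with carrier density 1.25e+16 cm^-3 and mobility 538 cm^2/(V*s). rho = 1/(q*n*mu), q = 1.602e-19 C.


Step 1: sigma = q * n * mu = 1.602e-19 * 1.25e+16 * 538 = 1.07735e+00 S/cm
Step 2: rho = 1 / sigma = 1 / 1.07735e+00 = 0.9282 ohm*cm

0.9282


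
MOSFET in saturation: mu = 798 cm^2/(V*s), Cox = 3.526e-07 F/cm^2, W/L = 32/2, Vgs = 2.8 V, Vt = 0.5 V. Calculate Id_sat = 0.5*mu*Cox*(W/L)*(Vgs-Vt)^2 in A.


Step 1: Overdrive voltage Vov = Vgs - Vt = 2.8 - 0.5 = 2.3 V
Step 2: W/L = 32/2 = 16
Step 3: Id = 0.5 * 798 * 3.526e-07 * 16 * 2.3^2
Step 4: Id = 1.19e-02 A

1.19e-02


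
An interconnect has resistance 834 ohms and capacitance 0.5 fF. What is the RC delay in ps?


Step 1: tau = R * C
Step 2: tau = 834 * 0.5 fF = 834 * 5.0e-16 F
Step 3: tau = 4.17e-13 s = 0.417 ps

0.417


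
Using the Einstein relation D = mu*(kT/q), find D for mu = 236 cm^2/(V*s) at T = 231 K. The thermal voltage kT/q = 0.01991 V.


Step 1: D = mu * (kT/q)
Step 2: D = 236 * 0.01991
Step 3: D = 4.7 cm^2/s

4.7


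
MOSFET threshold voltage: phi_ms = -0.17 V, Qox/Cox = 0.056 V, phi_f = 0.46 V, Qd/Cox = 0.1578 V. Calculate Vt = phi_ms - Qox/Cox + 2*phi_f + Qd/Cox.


Step 1: Vt = phi_ms - Qox/Cox + 2*phi_f + Qd/Cox
Step 2: Vt = -0.17 - 0.056 + 2*0.46 + 0.1578
Step 3: Vt = -0.17 - 0.056 + 0.92 + 0.1578
Step 4: Vt = 0.8518 V

0.8518


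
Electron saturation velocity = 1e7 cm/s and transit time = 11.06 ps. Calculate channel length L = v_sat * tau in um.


Step 1: tau in seconds = 11.06 ps * 1e-12 = 1.1060e-11 s
Step 2: L = v_sat * tau = 1e7 * 1.1060e-11 = 1.1060e-04 cm
Step 3: L in um = 1.1060e-04 * 1e4 = 1.106 um

1.106


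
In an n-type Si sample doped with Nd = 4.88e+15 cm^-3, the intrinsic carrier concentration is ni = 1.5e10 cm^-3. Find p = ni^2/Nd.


Step 1: Since Nd >> ni, n ≈ Nd = 4.88e+15 cm^-3
Step 2: p = ni^2 / n = (1.5e10)^2 / 4.88e+15
Step 3: p = 2.25e20 / 4.88e+15 = 4.61e+04 cm^-3

4.61e+04


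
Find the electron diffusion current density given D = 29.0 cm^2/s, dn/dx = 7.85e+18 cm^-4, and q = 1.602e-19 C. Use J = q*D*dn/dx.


Step 1: J = q * D * (dn/dx)
Step 2: J = 1.602e-19 * 29.0 * 7.85e+18
Step 3: J = 3.65e+01 A/cm^2

3.65e+01


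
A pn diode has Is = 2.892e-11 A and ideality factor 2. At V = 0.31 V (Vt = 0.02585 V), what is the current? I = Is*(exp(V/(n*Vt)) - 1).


Step 1: V/(n*Vt) = 0.31/(2*0.02585) = 5.9961
Step 2: exp(5.9961) = 4.0186e+02
Step 3: I = 2.892e-11 * (4.0186e+02 - 1) = 1.16e-08 A

1.16e-08


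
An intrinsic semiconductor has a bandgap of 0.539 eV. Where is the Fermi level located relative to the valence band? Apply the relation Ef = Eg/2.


Step 1: For an intrinsic semiconductor, the Fermi level sits at midgap.
Step 2: Ef = Eg / 2 = 0.539 / 2 = 0.2695 eV

0.2695


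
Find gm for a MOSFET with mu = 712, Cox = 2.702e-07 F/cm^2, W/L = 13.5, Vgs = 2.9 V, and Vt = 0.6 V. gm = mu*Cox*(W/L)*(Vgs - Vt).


Step 1: Vov = Vgs - Vt = 2.9 - 0.6 = 2.3 V
Step 2: gm = mu * Cox * (W/L) * Vov
Step 3: gm = 712 * 2.702e-07 * 13.5 * 2.3 = 5.97e-03 S

5.97e-03


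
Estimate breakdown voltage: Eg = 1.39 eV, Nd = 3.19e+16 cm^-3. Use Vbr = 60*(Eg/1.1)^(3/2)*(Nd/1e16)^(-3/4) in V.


Step 1: Eg/1.1 = 1.39/1.1 = 1.263636
Step 2: (Eg/1.1)^1.5 = 1.263636^1.5 = 1.420473
Step 3: (Nd/1e16)^(-0.75) = (3.19)^(-0.75) = 0.418945
Step 4: Vbr = 60 * 1.420473 * 0.418945 = 35.7 V

35.7


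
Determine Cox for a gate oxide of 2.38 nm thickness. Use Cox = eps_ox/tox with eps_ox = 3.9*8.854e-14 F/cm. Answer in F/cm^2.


Step 1: eps_ox = 3.9 * 8.854e-14 = 3.45306e-13 F/cm
Step 2: tox in cm = 2.38 nm * 1e-7 = 2.3800e-07 cm
Step 3: Cox = 3.45306e-13 / 2.3800e-07 = 1.45e-06 F/cm^2

1.45e-06


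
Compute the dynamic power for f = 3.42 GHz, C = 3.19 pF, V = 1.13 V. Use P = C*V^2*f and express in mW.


Step 1: V^2 = 1.13^2 = 1.2769 V^2
Step 2: P = C*V^2*f = 3.19e-12 F * 1.2769 * 3.42e9 Hz
Step 3: P = 1.393072362e-02 W
Step 4: P = 13.931 mW

13.931


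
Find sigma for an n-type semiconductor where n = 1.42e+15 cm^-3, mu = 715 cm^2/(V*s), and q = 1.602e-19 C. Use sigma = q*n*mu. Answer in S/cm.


Step 1: sigma = q * n * mu
Step 2: sigma = 1.602e-19 * 1.42e+15 * 715
Step 3: sigma = 1.627e-01 S/cm

1.627e-01


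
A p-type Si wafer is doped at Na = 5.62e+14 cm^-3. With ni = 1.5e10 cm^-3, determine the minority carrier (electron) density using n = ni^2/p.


Step 1: Majority hole concentration p ≈ Na = 5.62e+14 cm^-3
Step 2: n = ni^2 / Na = (1.5e10)^2 / 5.62e+14
Step 3: n = 4.00e+05 cm^-3

4.00e+05


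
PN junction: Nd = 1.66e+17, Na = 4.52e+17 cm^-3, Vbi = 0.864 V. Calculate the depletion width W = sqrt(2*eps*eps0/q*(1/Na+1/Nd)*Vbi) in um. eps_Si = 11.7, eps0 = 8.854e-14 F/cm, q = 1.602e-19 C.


Step 1: 1/Na + 1/Nd = 1/4.52e+17 + 1/1.66e+17 = 8.23649e-18
Step 2: 2*eps*eps0/q = 2*11.7*8.854e-14/1.602e-19 = 1.293281e+07
Step 3: W^2 = 1.293281e+07 * 8.23649e-18 * 0.864 = 9.20341e-11
Step 4: W = sqrt(9.20341e-11) = 9.593e-06 cm = 0.09593 um

0.09593


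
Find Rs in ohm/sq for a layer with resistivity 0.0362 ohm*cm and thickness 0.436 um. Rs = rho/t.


Step 1: Convert thickness to cm: t = 0.436 um = 4.3600e-05 cm
Step 2: Rs = rho / t = 0.0362 / 4.3600e-05
Step 3: Rs = 830.3 ohm/sq

830.3


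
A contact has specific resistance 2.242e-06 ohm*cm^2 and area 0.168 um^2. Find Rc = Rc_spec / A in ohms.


Step 1: Convert area to cm^2: 0.168 um^2 = 1.6800e-09 cm^2
Step 2: Rc = Rc_spec / A = 2.242e-06 / 1.6800e-09
Step 3: Rc = 1.33e+03 ohms

1.33e+03


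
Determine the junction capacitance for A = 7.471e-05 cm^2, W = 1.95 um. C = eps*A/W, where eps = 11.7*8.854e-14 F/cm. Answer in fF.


Step 1: eps_Si = 11.7 * 8.854e-14 = 1.035918e-12 F/cm
Step 2: W in cm = 1.95 * 1e-4 = 1.95e-04 cm
Step 3: C = 1.035918e-12 * 7.471e-05 / 1.95e-04 = 3.968894e-13 F
Step 4: C = 396.89 fF

396.89


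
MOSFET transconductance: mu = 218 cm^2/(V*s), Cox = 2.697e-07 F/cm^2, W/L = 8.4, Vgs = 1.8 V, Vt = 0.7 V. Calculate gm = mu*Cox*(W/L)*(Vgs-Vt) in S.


Step 1: Vov = Vgs - Vt = 1.8 - 0.7 = 1.1 V
Step 2: gm = mu * Cox * (W/L) * Vov
Step 3: gm = 218 * 2.697e-07 * 8.4 * 1.1 = 5.43e-04 S

5.43e-04


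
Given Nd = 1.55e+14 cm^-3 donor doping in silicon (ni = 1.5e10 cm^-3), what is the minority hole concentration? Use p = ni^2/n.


Step 1: Since Nd >> ni, n ≈ Nd = 1.55e+14 cm^-3
Step 2: p = ni^2 / n = (1.5e10)^2 / 1.55e+14
Step 3: p = 2.25e20 / 1.55e+14 = 1.45e+06 cm^-3

1.45e+06


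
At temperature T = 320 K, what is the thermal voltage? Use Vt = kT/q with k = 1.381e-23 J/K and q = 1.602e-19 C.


Step 1: kT = 1.381e-23 * 320 = 4.4192e-21 J
Step 2: Vt = kT/q = 4.4192e-21 / 1.602e-19
Step 3: Vt = 0.02759 V

0.02759


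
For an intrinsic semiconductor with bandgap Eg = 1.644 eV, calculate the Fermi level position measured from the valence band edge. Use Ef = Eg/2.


Step 1: For an intrinsic semiconductor, the Fermi level sits at midgap.
Step 2: Ef = Eg / 2 = 1.644 / 2 = 0.822 eV

0.822


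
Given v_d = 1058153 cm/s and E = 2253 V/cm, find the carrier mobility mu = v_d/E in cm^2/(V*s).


Step 1: mu = v_d / E
Step 2: mu = 1058153 / 2253
Step 3: mu = 469.66 cm^2/(V*s)

469.66


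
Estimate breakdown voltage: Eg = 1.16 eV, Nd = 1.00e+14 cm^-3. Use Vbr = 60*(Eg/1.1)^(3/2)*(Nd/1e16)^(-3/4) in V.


Step 1: Eg/1.1 = 1.16/1.1 = 1.054545
Step 2: (Eg/1.1)^1.5 = 1.054545^1.5 = 1.082923
Step 3: (Nd/1e16)^(-0.75) = (0.01)^(-0.75) = 31.622777
Step 4: Vbr = 60 * 1.082923 * 31.622777 = 2054.7 V

2054.7


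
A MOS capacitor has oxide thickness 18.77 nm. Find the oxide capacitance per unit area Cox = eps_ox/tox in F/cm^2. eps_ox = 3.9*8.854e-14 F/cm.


Step 1: eps_ox = 3.9 * 8.854e-14 = 3.45306e-13 F/cm
Step 2: tox in cm = 18.77 nm * 1e-7 = 1.8770e-06 cm
Step 3: Cox = 3.45306e-13 / 1.8770e-06 = 1.84e-07 F/cm^2

1.84e-07


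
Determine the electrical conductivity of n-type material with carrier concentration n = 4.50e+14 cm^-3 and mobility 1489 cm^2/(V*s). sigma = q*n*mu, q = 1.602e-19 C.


Step 1: sigma = q * n * mu
Step 2: sigma = 1.602e-19 * 4.50e+14 * 1489
Step 3: sigma = 1.073e-01 S/cm

1.073e-01


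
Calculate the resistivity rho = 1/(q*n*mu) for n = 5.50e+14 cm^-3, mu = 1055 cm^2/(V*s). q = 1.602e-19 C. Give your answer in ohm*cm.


Step 1: sigma = q * n * mu = 1.602e-19 * 5.50e+14 * 1055 = 9.29561e-02 S/cm
Step 2: rho = 1 / sigma = 1 / 9.29561e-02 = 10.76 ohm*cm

10.76


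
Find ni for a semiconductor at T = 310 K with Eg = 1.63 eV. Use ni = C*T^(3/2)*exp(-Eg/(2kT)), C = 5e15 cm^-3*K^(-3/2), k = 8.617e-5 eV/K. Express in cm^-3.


Step 1: Compute kT = 8.617e-5 * 310 = 0.0267127 eV
Step 2: Exponent = -Eg/(2kT) = -1.63/(2*0.0267127) = -30.50983
Step 3: T^(3/2) = 310^1.5 = 5458.11
Step 4: ni = 5e15 * 5458.11 * exp(-30.50983) = 1.53e+06 cm^-3

1.53e+06


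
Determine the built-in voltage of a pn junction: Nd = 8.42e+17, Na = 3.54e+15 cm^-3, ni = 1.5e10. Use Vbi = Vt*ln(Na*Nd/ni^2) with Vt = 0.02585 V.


Step 1: Compute Na*Nd/ni^2 = 3.54e+15 * 8.42e+17 / (1.5e10)^2 = 1.3247e+13
Step 2: ln(1.3247e+13) = 30.2148
Step 3: Vbi = 0.02585 * 30.2148 = 0.781 V

0.781


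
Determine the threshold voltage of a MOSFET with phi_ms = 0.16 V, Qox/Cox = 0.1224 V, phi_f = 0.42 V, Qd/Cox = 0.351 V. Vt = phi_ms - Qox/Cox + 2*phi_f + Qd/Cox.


Step 1: Vt = phi_ms - Qox/Cox + 2*phi_f + Qd/Cox
Step 2: Vt = 0.16 - 0.1224 + 2*0.42 + 0.351
Step 3: Vt = 0.16 - 0.1224 + 0.84 + 0.351
Step 4: Vt = 1.2286 V

1.2286


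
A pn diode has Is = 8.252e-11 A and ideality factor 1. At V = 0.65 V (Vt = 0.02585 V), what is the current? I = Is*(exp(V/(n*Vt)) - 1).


Step 1: V/(n*Vt) = 0.65/(1*0.02585) = 25.1451
Step 2: exp(25.1451) = 8.3249e+10
Step 3: I = 8.252e-11 * (8.3249e+10 - 1) = 6.87e+00 A

6.87e+00


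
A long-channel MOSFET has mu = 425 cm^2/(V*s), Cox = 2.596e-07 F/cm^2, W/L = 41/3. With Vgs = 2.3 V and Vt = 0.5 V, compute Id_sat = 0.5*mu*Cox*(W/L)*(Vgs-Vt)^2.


Step 1: Overdrive voltage Vov = Vgs - Vt = 2.3 - 0.5 = 1.8 V
Step 2: W/L = 41/3 = 13.6667
Step 3: Id = 0.5 * 425 * 2.596e-07 * 13.6667 * 1.8^2
Step 4: Id = 2.44e-03 A

2.44e-03


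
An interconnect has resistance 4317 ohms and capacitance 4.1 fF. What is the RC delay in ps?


Step 1: tau = R * C
Step 2: tau = 4317 * 4.1 fF = 4317 * 4.1e-15 F
Step 3: tau = 1.76997e-11 s = 17.6997 ps

17.6997


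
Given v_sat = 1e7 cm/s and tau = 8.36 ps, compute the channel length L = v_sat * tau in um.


Step 1: tau in seconds = 8.36 ps * 1e-12 = 8.3600e-12 s
Step 2: L = v_sat * tau = 1e7 * 8.3600e-12 = 8.3600e-05 cm
Step 3: L in um = 8.3600e-05 * 1e4 = 0.836 um

0.836


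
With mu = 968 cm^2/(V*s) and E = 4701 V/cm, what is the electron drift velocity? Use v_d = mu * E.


Step 1: v_d = mu * E
Step 2: v_d = 968 * 4701 = 4550568
Step 3: v_d = 4.55e+06 cm/s

4.55e+06


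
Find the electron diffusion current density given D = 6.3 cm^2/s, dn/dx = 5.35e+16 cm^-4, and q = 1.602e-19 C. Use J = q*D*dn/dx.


Step 1: J = q * D * (dn/dx)
Step 2: J = 1.602e-19 * 6.3 * 5.35e+16
Step 3: J = 5.40e-02 A/cm^2

5.40e-02


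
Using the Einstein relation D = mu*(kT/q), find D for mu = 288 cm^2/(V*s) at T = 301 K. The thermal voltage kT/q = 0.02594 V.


Step 1: D = mu * (kT/q)
Step 2: D = 288 * 0.02594
Step 3: D = 7.47 cm^2/s

7.47


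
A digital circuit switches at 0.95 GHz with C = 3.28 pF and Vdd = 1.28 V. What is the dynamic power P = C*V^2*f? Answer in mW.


Step 1: V^2 = 1.28^2 = 1.6384 V^2
Step 2: P = C*V^2*f = 3.28e-12 F * 1.6384 * 0.95e9 Hz
Step 3: P = 5.1052544e-03 W
Step 4: P = 5.105 mW

5.105


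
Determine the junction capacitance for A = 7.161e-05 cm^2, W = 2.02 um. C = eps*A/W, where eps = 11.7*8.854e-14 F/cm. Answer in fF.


Step 1: eps_Si = 11.7 * 8.854e-14 = 1.035918e-12 F/cm
Step 2: W in cm = 2.02 * 1e-4 = 2.02e-04 cm
Step 3: C = 1.035918e-12 * 7.161e-05 / 2.02e-04 = 3.672381e-13 F
Step 4: C = 367.24 fF

367.24


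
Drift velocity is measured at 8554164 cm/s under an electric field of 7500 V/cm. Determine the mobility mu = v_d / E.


Step 1: mu = v_d / E
Step 2: mu = 8554164 / 7500
Step 3: mu = 1140.56 cm^2/(V*s)

1140.56


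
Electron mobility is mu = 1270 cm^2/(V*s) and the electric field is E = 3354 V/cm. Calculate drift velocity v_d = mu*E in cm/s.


Step 1: v_d = mu * E
Step 2: v_d = 1270 * 3354 = 4259580
Step 3: v_d = 4.26e+06 cm/s

4.26e+06


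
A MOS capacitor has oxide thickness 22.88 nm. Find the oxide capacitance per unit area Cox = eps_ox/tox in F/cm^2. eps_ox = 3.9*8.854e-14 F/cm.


Step 1: eps_ox = 3.9 * 8.854e-14 = 3.45306e-13 F/cm
Step 2: tox in cm = 22.88 nm * 1e-7 = 2.2880e-06 cm
Step 3: Cox = 3.45306e-13 / 2.2880e-06 = 1.51e-07 F/cm^2

1.51e-07


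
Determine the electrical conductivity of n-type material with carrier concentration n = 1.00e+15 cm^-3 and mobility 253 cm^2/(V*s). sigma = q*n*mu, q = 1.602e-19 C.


Step 1: sigma = q * n * mu
Step 2: sigma = 1.602e-19 * 1.00e+15 * 253
Step 3: sigma = 4.053e-02 S/cm

4.053e-02


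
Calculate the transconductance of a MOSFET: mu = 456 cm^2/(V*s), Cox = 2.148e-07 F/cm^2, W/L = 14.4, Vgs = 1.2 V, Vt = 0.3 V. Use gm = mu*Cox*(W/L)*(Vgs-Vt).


Step 1: Vov = Vgs - Vt = 1.2 - 0.3 = 0.9 V
Step 2: gm = mu * Cox * (W/L) * Vov
Step 3: gm = 456 * 2.148e-07 * 14.4 * 0.9 = 1.27e-03 S

1.27e-03


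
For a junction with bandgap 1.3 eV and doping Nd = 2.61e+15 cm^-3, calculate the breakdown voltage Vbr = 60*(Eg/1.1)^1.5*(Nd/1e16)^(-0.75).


Step 1: Eg/1.1 = 1.3/1.1 = 1.181818
Step 2: (Eg/1.1)^1.5 = 1.181818^1.5 = 1.284772
Step 3: (Nd/1e16)^(-0.75) = (0.261)^(-0.75) = 2.738543
Step 4: Vbr = 60 * 1.284772 * 2.738543 = 211.1 V

211.1


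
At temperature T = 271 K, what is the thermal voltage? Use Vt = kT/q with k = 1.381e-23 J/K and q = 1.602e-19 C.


Step 1: kT = 1.381e-23 * 271 = 3.74251e-21 J
Step 2: Vt = kT/q = 3.74251e-21 / 1.602e-19
Step 3: Vt = 0.02336 V

0.02336


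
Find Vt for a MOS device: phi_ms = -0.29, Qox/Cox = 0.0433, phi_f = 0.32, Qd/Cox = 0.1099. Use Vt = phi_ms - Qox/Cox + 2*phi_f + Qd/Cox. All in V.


Step 1: Vt = phi_ms - Qox/Cox + 2*phi_f + Qd/Cox
Step 2: Vt = -0.29 - 0.0433 + 2*0.32 + 0.1099
Step 3: Vt = -0.29 - 0.0433 + 0.64 + 0.1099
Step 4: Vt = 0.4166 V

0.4166


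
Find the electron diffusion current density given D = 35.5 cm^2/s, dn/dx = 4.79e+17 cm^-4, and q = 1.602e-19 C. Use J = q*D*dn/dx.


Step 1: J = q * D * (dn/dx)
Step 2: J = 1.602e-19 * 35.5 * 4.79e+17
Step 3: J = 2.72e+00 A/cm^2

2.72e+00


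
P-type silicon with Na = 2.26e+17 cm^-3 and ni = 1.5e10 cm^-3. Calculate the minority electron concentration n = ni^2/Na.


Step 1: Majority hole concentration p ≈ Na = 2.26e+17 cm^-3
Step 2: n = ni^2 / Na = (1.5e10)^2 / 2.26e+17
Step 3: n = 9.96e+02 cm^-3

9.96e+02


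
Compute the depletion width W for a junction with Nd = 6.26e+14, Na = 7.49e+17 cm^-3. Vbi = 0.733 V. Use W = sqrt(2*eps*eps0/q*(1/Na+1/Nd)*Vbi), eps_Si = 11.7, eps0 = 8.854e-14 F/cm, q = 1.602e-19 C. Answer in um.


Step 1: 1/Na + 1/Nd = 1/7.49e+17 + 1/6.26e+14 = 1.59878e-15
Step 2: 2*eps*eps0/q = 2*11.7*8.854e-14/1.602e-19 = 1.293281e+07
Step 3: W^2 = 1.293281e+07 * 1.59878e-15 * 0.733 = 1.51560e-08
Step 4: W = sqrt(1.51560e-08) = 1.231e-04 cm = 1.231 um

1.231


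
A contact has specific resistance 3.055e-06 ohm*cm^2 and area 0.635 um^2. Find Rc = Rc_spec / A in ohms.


Step 1: Convert area to cm^2: 0.635 um^2 = 6.3500e-09 cm^2
Step 2: Rc = Rc_spec / A = 3.055e-06 / 6.3500e-09
Step 3: Rc = 4.81e+02 ohms

4.81e+02


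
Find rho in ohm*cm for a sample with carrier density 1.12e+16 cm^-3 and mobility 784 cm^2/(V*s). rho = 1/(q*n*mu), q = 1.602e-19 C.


Step 1: sigma = q * n * mu = 1.602e-19 * 1.12e+16 * 784 = 1.40668e+00 S/cm
Step 2: rho = 1 / sigma = 1 / 1.40668e+00 = 0.7109 ohm*cm

0.7109
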